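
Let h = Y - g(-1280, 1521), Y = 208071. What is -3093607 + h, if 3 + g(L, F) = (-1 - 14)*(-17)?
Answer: -2885788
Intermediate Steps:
g(L, F) = 252 (g(L, F) = -3 + (-1 - 14)*(-17) = -3 - 15*(-17) = -3 + 255 = 252)
h = 207819 (h = 208071 - 1*252 = 208071 - 252 = 207819)
-3093607 + h = -3093607 + 207819 = -2885788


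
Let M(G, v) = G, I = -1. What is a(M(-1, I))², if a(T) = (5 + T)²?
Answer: 256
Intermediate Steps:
a(M(-1, I))² = ((5 - 1)²)² = (4²)² = 16² = 256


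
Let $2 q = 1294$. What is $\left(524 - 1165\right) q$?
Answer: $-414727$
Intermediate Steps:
$q = 647$ ($q = \frac{1}{2} \cdot 1294 = 647$)
$\left(524 - 1165\right) q = \left(524 - 1165\right) 647 = \left(-641\right) 647 = -414727$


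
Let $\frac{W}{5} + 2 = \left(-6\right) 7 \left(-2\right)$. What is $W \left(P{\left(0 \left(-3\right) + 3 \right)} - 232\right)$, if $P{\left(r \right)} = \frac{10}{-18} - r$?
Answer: $- \frac{869200}{9} \approx -96578.0$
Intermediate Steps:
$W = 410$ ($W = -10 + 5 \left(-6\right) 7 \left(-2\right) = -10 + 5 \left(\left(-42\right) \left(-2\right)\right) = -10 + 5 \cdot 84 = -10 + 420 = 410$)
$P{\left(r \right)} = - \frac{5}{9} - r$ ($P{\left(r \right)} = 10 \left(- \frac{1}{18}\right) - r = - \frac{5}{9} - r$)
$W \left(P{\left(0 \left(-3\right) + 3 \right)} - 232\right) = 410 \left(\left(- \frac{5}{9} - \left(0 \left(-3\right) + 3\right)\right) - 232\right) = 410 \left(\left(- \frac{5}{9} - \left(0 + 3\right)\right) - 232\right) = 410 \left(\left(- \frac{5}{9} - 3\right) - 232\right) = 410 \left(- \frac{32}{9} - 232\right) = 410 \left(- \frac{2120}{9}\right) = - \frac{869200}{9}$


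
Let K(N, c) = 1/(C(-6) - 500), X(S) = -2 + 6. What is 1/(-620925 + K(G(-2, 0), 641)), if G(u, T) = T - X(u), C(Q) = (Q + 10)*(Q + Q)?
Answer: -548/340266901 ≈ -1.6105e-6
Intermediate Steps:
X(S) = 4
C(Q) = 2*Q*(10 + Q) (C(Q) = (10 + Q)*(2*Q) = 2*Q*(10 + Q))
G(u, T) = -4 + T (G(u, T) = T - 1*4 = T - 4 = -4 + T)
K(N, c) = -1/548 (K(N, c) = 1/(2*(-6)*(10 - 6) - 500) = 1/(2*(-6)*4 - 500) = 1/(-48 - 500) = 1/(-548) = -1/548)
1/(-620925 + K(G(-2, 0), 641)) = 1/(-620925 - 1/548) = 1/(-340266901/548) = -548/340266901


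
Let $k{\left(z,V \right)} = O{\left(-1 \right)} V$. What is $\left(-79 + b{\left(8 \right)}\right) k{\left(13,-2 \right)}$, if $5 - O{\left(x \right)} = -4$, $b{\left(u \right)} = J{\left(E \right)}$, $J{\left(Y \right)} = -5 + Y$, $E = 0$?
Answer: $1512$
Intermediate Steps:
$b{\left(u \right)} = -5$ ($b{\left(u \right)} = -5 + 0 = -5$)
$O{\left(x \right)} = 9$ ($O{\left(x \right)} = 5 - -4 = 5 + 4 = 9$)
$k{\left(z,V \right)} = 9 V$
$\left(-79 + b{\left(8 \right)}\right) k{\left(13,-2 \right)} = \left(-79 - 5\right) 9 \left(-2\right) = \left(-84\right) \left(-18\right) = 1512$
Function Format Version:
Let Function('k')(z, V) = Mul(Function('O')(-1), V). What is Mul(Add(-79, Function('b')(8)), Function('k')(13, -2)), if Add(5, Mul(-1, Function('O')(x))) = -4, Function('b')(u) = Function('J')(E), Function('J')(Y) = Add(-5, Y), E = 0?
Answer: 1512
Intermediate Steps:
Function('b')(u) = -5 (Function('b')(u) = Add(-5, 0) = -5)
Function('O')(x) = 9 (Function('O')(x) = Add(5, Mul(-1, -4)) = Add(5, 4) = 9)
Function('k')(z, V) = Mul(9, V)
Mul(Add(-79, Function('b')(8)), Function('k')(13, -2)) = Mul(Add(-79, -5), Mul(9, -2)) = Mul(-84, -18) = 1512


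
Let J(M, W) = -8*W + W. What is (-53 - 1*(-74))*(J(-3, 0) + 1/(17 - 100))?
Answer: -21/83 ≈ -0.25301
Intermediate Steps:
J(M, W) = -7*W
(-53 - 1*(-74))*(J(-3, 0) + 1/(17 - 100)) = (-53 - 1*(-74))*(-7*0 + 1/(17 - 100)) = (-53 + 74)*(0 + 1/(-83)) = 21*(0 - 1/83) = 21*(-1/83) = -21/83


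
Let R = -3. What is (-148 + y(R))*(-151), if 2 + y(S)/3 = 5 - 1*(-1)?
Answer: 20536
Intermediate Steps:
y(S) = 12 (y(S) = -6 + 3*(5 - 1*(-1)) = -6 + 3*(5 + 1) = -6 + 3*6 = -6 + 18 = 12)
(-148 + y(R))*(-151) = (-148 + 12)*(-151) = -136*(-151) = 20536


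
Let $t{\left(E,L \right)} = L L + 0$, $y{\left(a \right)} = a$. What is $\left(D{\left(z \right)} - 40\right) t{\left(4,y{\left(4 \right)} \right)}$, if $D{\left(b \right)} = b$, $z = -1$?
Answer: $-656$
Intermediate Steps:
$t{\left(E,L \right)} = L^{2}$ ($t{\left(E,L \right)} = L^{2} + 0 = L^{2}$)
$\left(D{\left(z \right)} - 40\right) t{\left(4,y{\left(4 \right)} \right)} = \left(-1 - 40\right) 4^{2} = \left(-41\right) 16 = -656$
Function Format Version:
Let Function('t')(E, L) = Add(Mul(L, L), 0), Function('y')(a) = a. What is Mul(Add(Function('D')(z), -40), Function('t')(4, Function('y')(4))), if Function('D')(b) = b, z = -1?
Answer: -656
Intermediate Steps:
Function('t')(E, L) = Pow(L, 2) (Function('t')(E, L) = Add(Pow(L, 2), 0) = Pow(L, 2))
Mul(Add(Function('D')(z), -40), Function('t')(4, Function('y')(4))) = Mul(Add(-1, -40), Pow(4, 2)) = Mul(-41, 16) = -656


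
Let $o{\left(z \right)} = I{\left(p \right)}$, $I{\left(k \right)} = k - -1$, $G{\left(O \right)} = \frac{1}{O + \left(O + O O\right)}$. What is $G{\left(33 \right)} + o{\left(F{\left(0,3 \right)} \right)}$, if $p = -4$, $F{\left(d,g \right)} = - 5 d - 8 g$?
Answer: $- \frac{3464}{1155} \approx -2.9991$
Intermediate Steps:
$F{\left(d,g \right)} = - 8 g - 5 d$
$G{\left(O \right)} = \frac{1}{O^{2} + 2 O}$ ($G{\left(O \right)} = \frac{1}{O + \left(O + O^{2}\right)} = \frac{1}{O^{2} + 2 O}$)
$I{\left(k \right)} = 1 + k$ ($I{\left(k \right)} = k + 1 = 1 + k$)
$o{\left(z \right)} = -3$ ($o{\left(z \right)} = 1 - 4 = -3$)
$G{\left(33 \right)} + o{\left(F{\left(0,3 \right)} \right)} = \frac{1}{33 \left(2 + 33\right)} - 3 = \frac{1}{33 \cdot 35} - 3 = \frac{1}{33} \cdot \frac{1}{35} - 3 = \frac{1}{1155} - 3 = - \frac{3464}{1155}$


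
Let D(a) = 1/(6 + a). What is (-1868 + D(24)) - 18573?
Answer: -613229/30 ≈ -20441.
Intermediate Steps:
(-1868 + D(24)) - 18573 = (-1868 + 1/(6 + 24)) - 18573 = (-1868 + 1/30) - 18573 = -56039/30 - 18573 = -613229/30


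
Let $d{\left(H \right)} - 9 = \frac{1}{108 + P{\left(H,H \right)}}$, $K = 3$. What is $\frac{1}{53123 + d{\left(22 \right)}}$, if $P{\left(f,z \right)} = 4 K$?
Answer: $\frac{120}{6375841} \approx 1.8821 \cdot 10^{-5}$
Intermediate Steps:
$P{\left(f,z \right)} = 12$ ($P{\left(f,z \right)} = 4 \cdot 3 = 12$)
$d{\left(H \right)} = \frac{1081}{120}$ ($d{\left(H \right)} = 9 + \frac{1}{108 + 12} = 9 + \frac{1}{120} = \frac{1081}{120}$)
$\frac{1}{53123 + d{\left(22 \right)}} = \frac{1}{53123 + \frac{1081}{120}} = \frac{1}{\frac{6375841}{120}} = \frac{120}{6375841}$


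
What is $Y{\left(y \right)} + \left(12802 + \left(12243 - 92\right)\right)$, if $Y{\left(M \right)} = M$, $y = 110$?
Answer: $25063$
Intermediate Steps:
$Y{\left(y \right)} + \left(12802 + \left(12243 - 92\right)\right) = 110 + \left(12802 + \left(12243 - 92\right)\right) = 110 + \left(12802 + 12151\right) = 110 + 24953 = 25063$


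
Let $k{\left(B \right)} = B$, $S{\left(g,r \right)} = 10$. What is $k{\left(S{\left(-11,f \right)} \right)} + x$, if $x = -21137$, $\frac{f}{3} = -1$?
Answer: $-21127$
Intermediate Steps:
$f = -3$ ($f = 3 \left(-1\right) = -3$)
$k{\left(S{\left(-11,f \right)} \right)} + x = 10 - 21137 = -21127$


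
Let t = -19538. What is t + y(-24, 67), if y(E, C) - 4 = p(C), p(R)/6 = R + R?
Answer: -18730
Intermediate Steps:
p(R) = 12*R (p(R) = 6*(R + R) = 6*(2*R) = 12*R)
y(E, C) = 4 + 12*C
t + y(-24, 67) = -19538 + (4 + 12*67) = -19538 + (4 + 804) = -19538 + 808 = -18730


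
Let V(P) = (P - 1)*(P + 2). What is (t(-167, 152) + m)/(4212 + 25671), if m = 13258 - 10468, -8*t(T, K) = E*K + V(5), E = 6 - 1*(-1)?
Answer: 1769/19922 ≈ 0.088796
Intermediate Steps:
E = 7 (E = 6 + 1 = 7)
V(P) = (-1 + P)*(2 + P)
t(T, K) = -7/2 - 7*K/8 (t(T, K) = -(7*K + (-2 + 5 + 5²))/8 = -(7*K + (-2 + 5 + 25))/8 = -(7*K + 28)/8 = -(28 + 7*K)/8 = -7/2 - 7*K/8)
m = 2790
(t(-167, 152) + m)/(4212 + 25671) = ((-7/2 - 7/8*152) + 2790)/(4212 + 25671) = ((-7/2 - 133) + 2790)/29883 = (-273/2 + 2790)*(1/29883) = (5307/2)*(1/29883) = 1769/19922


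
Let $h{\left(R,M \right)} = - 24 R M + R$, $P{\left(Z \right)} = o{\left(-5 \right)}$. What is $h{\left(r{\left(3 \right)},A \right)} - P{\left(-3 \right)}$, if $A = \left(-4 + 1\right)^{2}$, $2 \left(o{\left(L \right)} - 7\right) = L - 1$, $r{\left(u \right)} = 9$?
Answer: $-1939$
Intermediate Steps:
$o{\left(L \right)} = \frac{13}{2} + \frac{L}{2}$ ($o{\left(L \right)} = 7 + \frac{L - 1}{2} = 7 + \frac{-1 + L}{2} = 7 + \left(- \frac{1}{2} + \frac{L}{2}\right) = \frac{13}{2} + \frac{L}{2}$)
$A = 9$ ($A = \left(-3\right)^{2} = 9$)
$P{\left(Z \right)} = 4$ ($P{\left(Z \right)} = \frac{13}{2} + \frac{1}{2} \left(-5\right) = \frac{13}{2} - \frac{5}{2} = 4$)
$h{\left(R,M \right)} = R - 24 M R$ ($h{\left(R,M \right)} = - 24 M R + R = R - 24 M R$)
$h{\left(r{\left(3 \right)},A \right)} - P{\left(-3 \right)} = 9 \left(1 - 216\right) - 4 = 9 \left(-215\right) - 4 = -1935 - 4 = -1939$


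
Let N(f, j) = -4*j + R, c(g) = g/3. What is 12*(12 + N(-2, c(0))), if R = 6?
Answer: 216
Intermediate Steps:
c(g) = g/3 (c(g) = g*(⅓) = g/3)
N(f, j) = 6 - 4*j (N(f, j) = -4*j + 6 = 6 - 4*j)
12*(12 + N(-2, c(0))) = 12*(12 + (6 - 4*0/3)) = 12*(12 + (6 - 4*0)) = 12*(12 + (6 + 0)) = 12*(12 + 6) = 12*18 = 216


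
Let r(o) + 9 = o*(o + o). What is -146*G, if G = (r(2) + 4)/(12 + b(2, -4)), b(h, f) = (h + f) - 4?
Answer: -73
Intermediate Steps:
r(o) = -9 + 2*o² (r(o) = -9 + o*(o + o) = -9 + o*(2*o) = -9 + 2*o²)
b(h, f) = -4 + f + h (b(h, f) = (f + h) - 4 = -4 + f + h)
G = ½ (G = ((-9 + 2*2²) + 4)/(12 + (-4 - 4 + 2)) = ((-9 + 2*4) + 4)/(12 - 6) = ((-9 + 8) + 4)/6 = (-1 + 4)*(⅙) = 3*(⅙) = ½ ≈ 0.50000)
-146*G = -146*½ = -73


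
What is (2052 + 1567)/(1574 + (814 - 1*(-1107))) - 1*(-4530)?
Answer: 15835969/3495 ≈ 4531.0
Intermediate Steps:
(2052 + 1567)/(1574 + (814 - 1*(-1107))) - 1*(-4530) = 3619/(1574 + (814 + 1107)) + 4530 = 3619/(1574 + 1921) + 4530 = 3619/3495 + 4530 = 15835969/3495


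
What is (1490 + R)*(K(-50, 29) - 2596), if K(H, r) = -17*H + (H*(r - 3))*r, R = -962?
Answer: -20827488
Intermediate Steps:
K(H, r) = -17*H + H*r*(-3 + r) (K(H, r) = -17*H + (H*(-3 + r))*r = -17*H + H*r*(-3 + r))
(1490 + R)*(K(-50, 29) - 2596) = (1490 - 962)*(-50*(-17 + 29² - 3*29) - 2596) = 528*(-50*(-17 + 841 - 87) - 2596) = 528*(-50*737 - 2596) = 528*(-36850 - 2596) = 528*(-39446) = -20827488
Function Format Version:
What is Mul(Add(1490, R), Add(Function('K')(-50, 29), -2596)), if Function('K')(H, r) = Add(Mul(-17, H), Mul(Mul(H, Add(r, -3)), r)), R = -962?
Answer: -20827488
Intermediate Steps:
Function('K')(H, r) = Add(Mul(-17, H), Mul(H, r, Add(-3, r))) (Function('K')(H, r) = Add(Mul(-17, H), Mul(Mul(H, Add(-3, r)), r)) = Add(Mul(-17, H), Mul(H, r, Add(-3, r))))
Mul(Add(1490, R), Add(Function('K')(-50, 29), -2596)) = Mul(Add(1490, -962), Add(Mul(-50, Add(-17, Pow(29, 2), Mul(-3, 29))), -2596)) = Mul(528, Add(Mul(-50, Add(-17, 841, -87)), -2596)) = Mul(528, Add(Mul(-50, 737), -2596)) = Mul(528, Add(-36850, -2596)) = Mul(528, -39446) = -20827488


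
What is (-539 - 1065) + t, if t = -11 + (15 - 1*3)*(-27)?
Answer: -1939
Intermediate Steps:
t = -335 (t = -11 + (15 - 3)*(-27) = -11 + 12*(-27) = -11 - 324 = -335)
(-539 - 1065) + t = (-539 - 1065) - 335 = -1604 - 335 = -1939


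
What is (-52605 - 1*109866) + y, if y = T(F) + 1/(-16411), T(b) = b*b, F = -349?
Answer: -667435371/16411 ≈ -40670.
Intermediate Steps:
T(b) = b²
y = 1998876210/16411 (y = (-349)² + 1/(-16411) = 121801 - 1/16411 = 1998876210/16411 ≈ 1.2180e+5)
(-52605 - 1*109866) + y = (-52605 - 1*109866) + 1998876210/16411 = (-52605 - 109866) + 1998876210/16411 = -162471 + 1998876210/16411 = -667435371/16411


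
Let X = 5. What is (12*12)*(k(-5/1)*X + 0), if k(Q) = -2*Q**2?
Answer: -36000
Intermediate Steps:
(12*12)*(k(-5/1)*X + 0) = (12*12)*(-2*(-5/1)**2*5 + 0) = 144*(-2*(-5*1)**2*5 + 0) = 144*(-2*(-5)**2*5 + 0) = 144*(-2*25*5 + 0) = 144*(-50*5 + 0) = 144*(-250 + 0) = 144*(-250) = -36000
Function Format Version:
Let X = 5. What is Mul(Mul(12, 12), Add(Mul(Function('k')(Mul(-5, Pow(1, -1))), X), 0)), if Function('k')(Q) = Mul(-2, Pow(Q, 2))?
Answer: -36000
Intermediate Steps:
Mul(Mul(12, 12), Add(Mul(Function('k')(Mul(-5, Pow(1, -1))), X), 0)) = Mul(Mul(12, 12), Add(Mul(Mul(-2, Pow(Mul(-5, Pow(1, -1)), 2)), 5), 0)) = Mul(144, Add(Mul(Mul(-2, Pow(Mul(-5, 1), 2)), 5), 0)) = Mul(144, Add(Mul(Mul(-2, Pow(-5, 2)), 5), 0)) = Mul(144, Add(Mul(Mul(-2, 25), 5), 0)) = Mul(144, Add(Mul(-50, 5), 0)) = Mul(144, Add(-250, 0)) = Mul(144, -250) = -36000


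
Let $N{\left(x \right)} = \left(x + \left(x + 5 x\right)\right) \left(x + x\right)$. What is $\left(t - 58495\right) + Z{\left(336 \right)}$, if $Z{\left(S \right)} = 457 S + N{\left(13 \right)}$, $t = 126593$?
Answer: $224016$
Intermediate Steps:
$N{\left(x \right)} = 14 x^{2}$ ($N{\left(x \right)} = \left(x + 6 x\right) 2 x = 7 x 2 x = 14 x^{2}$)
$Z{\left(S \right)} = 2366 + 457 S$ ($Z{\left(S \right)} = 457 S + 14 \cdot 13^{2} = 457 S + 14 \cdot 169 = 457 S + 2366 = 2366 + 457 S$)
$\left(t - 58495\right) + Z{\left(336 \right)} = \left(126593 - 58495\right) + \left(2366 + 457 \cdot 336\right) = 68098 + \left(2366 + 153552\right) = 68098 + 155918 = 224016$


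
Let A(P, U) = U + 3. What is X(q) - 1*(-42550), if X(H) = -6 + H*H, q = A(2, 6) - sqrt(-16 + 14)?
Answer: 42623 - 18*I*sqrt(2) ≈ 42623.0 - 25.456*I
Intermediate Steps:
A(P, U) = 3 + U
q = 9 - I*sqrt(2) (q = (3 + 6) - sqrt(-16 + 14) = 9 - sqrt(-2) = 9 - I*sqrt(2) ≈ 9.0 - 1.4142*I)
X(H) = -6 + H**2
X(q) - 1*(-42550) = (-6 + (9 - I*sqrt(2))**2) - 1*(-42550) = (-6 + (9 - I*sqrt(2))**2) + 42550 = 42544 + (9 - I*sqrt(2))**2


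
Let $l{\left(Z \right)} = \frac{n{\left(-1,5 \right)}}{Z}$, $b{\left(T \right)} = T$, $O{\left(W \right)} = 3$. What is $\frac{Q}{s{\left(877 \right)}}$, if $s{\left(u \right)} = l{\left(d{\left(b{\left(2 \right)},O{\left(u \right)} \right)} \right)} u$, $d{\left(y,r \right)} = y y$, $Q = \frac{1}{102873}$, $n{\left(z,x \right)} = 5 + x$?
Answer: $\frac{2}{451098105} \approx 4.4336 \cdot 10^{-9}$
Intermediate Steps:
$Q = \frac{1}{102873} \approx 9.7207 \cdot 10^{-6}$
$d{\left(y,r \right)} = y^{2}$
$l{\left(Z \right)} = \frac{10}{Z}$ ($l{\left(Z \right)} = \frac{5 + 5}{Z} = \frac{10}{Z}$)
$s{\left(u \right)} = \frac{5 u}{2}$ ($s{\left(u \right)} = \frac{10}{2^{2}} u = \frac{10}{4} u = 10 \cdot \frac{1}{4} u = \frac{5 u}{2}$)
$\frac{Q}{s{\left(877 \right)}} = \frac{1}{102873 \cdot \frac{5}{2} \cdot 877} = \frac{1}{102873 \cdot \frac{4385}{2}} = \frac{1}{102873} \cdot \frac{2}{4385} = \frac{2}{451098105}$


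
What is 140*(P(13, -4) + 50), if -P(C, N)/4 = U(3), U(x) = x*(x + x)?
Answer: -3080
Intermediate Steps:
U(x) = 2*x² (U(x) = x*(2*x) = 2*x²)
P(C, N) = -72 (P(C, N) = -8*3² = -8*9 = -4*18 = -72)
140*(P(13, -4) + 50) = 140*(-72 + 50) = 140*(-22) = -3080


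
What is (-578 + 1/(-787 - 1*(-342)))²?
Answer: 66157498521/198025 ≈ 3.3409e+5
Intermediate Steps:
(-578 + 1/(-787 - 1*(-342)))² = (-578 + 1/(-787 + 342))² = (-578 + 1/(-445))² = (-578 - 1/445)² = (-257211/445)² = 66157498521/198025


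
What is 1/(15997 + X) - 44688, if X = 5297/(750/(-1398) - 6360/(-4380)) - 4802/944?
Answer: -7153363823967864/160073483515 ≈ -44688.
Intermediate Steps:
X = 42488238883/7350456 (X = 5297/(750*(-1/1398) - 6360*(-1/4380)) - 4802*1/944 = 5297/(-125/233 + 106/73) - 2401/472 = 5297/(15573/17009) - 2401/472 = 5297*(17009/15573) - 2401/472 = 90096673/15573 - 2401/472 = 42488238883/7350456 ≈ 5780.4)
1/(15997 + X) - 44688 = 1/(15997 + 42488238883/7350456) - 44688 = 1/(160073483515/7350456) - 44688 = 7350456/160073483515 - 44688 = -7153363823967864/160073483515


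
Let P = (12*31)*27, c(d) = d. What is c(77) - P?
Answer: -9967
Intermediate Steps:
P = 10044 (P = 372*27 = 10044)
c(77) - P = 77 - 1*10044 = 77 - 10044 = -9967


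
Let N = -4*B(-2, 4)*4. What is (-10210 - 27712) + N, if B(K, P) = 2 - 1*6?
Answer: -37858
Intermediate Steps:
B(K, P) = -4 (B(K, P) = 2 - 6 = -4)
N = 64 (N = -4*(-4)*4 = 16*4 = 64)
(-10210 - 27712) + N = (-10210 - 27712) + 64 = -37922 + 64 = -37858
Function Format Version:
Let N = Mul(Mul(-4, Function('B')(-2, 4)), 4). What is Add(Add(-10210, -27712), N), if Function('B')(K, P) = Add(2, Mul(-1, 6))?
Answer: -37858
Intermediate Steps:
Function('B')(K, P) = -4 (Function('B')(K, P) = Add(2, -6) = -4)
N = 64 (N = Mul(Mul(-4, -4), 4) = Mul(16, 4) = 64)
Add(Add(-10210, -27712), N) = Add(Add(-10210, -27712), 64) = Add(-37922, 64) = -37858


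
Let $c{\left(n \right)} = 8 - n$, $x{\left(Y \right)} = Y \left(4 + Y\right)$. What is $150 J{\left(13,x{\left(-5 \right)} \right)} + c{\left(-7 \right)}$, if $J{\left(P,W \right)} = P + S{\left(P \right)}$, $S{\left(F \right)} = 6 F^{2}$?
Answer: $154065$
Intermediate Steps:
$J{\left(P,W \right)} = P + 6 P^{2}$
$150 J{\left(13,x{\left(-5 \right)} \right)} + c{\left(-7 \right)} = 150 \cdot 13 \left(1 + 6 \cdot 13\right) + \left(8 - -7\right) = 150 \cdot 13 \left(1 + 78\right) + \left(8 + 7\right) = 150 \cdot 13 \cdot 79 + 15 = 150 \cdot 1027 + 15 = 154050 + 15 = 154065$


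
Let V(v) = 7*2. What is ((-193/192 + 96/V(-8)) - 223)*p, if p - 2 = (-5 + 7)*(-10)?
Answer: 875541/224 ≈ 3908.7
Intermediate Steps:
V(v) = 14
p = -18 (p = 2 + (-5 + 7)*(-10) = 2 + 2*(-10) = 2 - 20 = -18)
((-193/192 + 96/V(-8)) - 223)*p = ((-193/192 + 96/14) - 223)*(-18) = ((-193*1/192 + 96*(1/14)) - 223)*(-18) = ((-193/192 + 48/7) - 223)*(-18) = (7865/1344 - 223)*(-18) = -291847/1344*(-18) = 875541/224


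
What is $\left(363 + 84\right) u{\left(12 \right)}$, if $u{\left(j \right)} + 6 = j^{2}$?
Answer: $61686$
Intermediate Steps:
$u{\left(j \right)} = -6 + j^{2}$
$\left(363 + 84\right) u{\left(12 \right)} = \left(363 + 84\right) \left(-6 + 12^{2}\right) = 447 \left(-6 + 144\right) = 447 \cdot 138 = 61686$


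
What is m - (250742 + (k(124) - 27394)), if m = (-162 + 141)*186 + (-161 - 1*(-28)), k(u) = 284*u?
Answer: -262603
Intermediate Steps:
m = -4039 (m = -21*186 + (-161 + 28) = -3906 - 133 = -4039)
m - (250742 + (k(124) - 27394)) = -4039 - (250742 + (284*124 - 27394)) = -4039 - (250742 + (35216 - 27394)) = -4039 - (250742 + 7822) = -4039 - 1*258564 = -4039 - 258564 = -262603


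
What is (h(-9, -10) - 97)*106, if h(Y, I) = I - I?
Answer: -10282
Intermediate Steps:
h(Y, I) = 0
(h(-9, -10) - 97)*106 = (0 - 97)*106 = -97*106 = -10282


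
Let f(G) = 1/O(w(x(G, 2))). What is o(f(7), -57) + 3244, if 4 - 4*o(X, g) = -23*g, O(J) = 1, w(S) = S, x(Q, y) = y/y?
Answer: 11669/4 ≈ 2917.3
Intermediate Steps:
x(Q, y) = 1
f(G) = 1 (f(G) = 1/1 = 1)
o(X, g) = 1 + 23*g/4 (o(X, g) = 1 - (-23)*g/4 = 1 + 23*g/4)
o(f(7), -57) + 3244 = (1 + (23/4)*(-57)) + 3244 = (1 - 1311/4) + 3244 = -1307/4 + 3244 = 11669/4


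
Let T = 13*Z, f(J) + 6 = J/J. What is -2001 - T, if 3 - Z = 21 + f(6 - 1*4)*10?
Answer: -2417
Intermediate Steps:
f(J) = -5 (f(J) = -6 + J/J = -6 + 1 = -5)
Z = 32 (Z = 3 - (21 - 5*10) = 3 - (21 - 50) = 3 - 1*(-29) = 3 + 29 = 32)
T = 416 (T = 13*32 = 416)
-2001 - T = -2001 - 1*416 = -2001 - 416 = -2417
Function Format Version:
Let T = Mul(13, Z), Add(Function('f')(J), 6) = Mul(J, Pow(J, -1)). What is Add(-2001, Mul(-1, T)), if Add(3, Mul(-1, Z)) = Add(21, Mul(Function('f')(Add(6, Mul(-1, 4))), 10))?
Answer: -2417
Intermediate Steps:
Function('f')(J) = -5 (Function('f')(J) = Add(-6, Mul(J, Pow(J, -1))) = Add(-6, 1) = -5)
Z = 32 (Z = Add(3, Mul(-1, Add(21, Mul(-5, 10)))) = Add(3, Mul(-1, Add(21, -50))) = Add(3, Mul(-1, -29)) = Add(3, 29) = 32)
T = 416 (T = Mul(13, 32) = 416)
Add(-2001, Mul(-1, T)) = Add(-2001, Mul(-1, 416)) = Add(-2001, -416) = -2417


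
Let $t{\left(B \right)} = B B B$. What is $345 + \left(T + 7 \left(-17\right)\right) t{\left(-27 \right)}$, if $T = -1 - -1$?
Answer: $2342622$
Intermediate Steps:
$t{\left(B \right)} = B^{3}$ ($t{\left(B \right)} = B^{2} B = B^{3}$)
$T = 0$ ($T = -1 + 1 = 0$)
$345 + \left(T + 7 \left(-17\right)\right) t{\left(-27 \right)} = 345 + \left(0 + 7 \left(-17\right)\right) \left(-27\right)^{3} = 345 + \left(0 - 119\right) \left(-19683\right) = 345 - -2342277 = 345 + 2342277 = 2342622$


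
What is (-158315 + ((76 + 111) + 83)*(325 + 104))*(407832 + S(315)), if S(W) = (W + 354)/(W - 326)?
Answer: -190565745255/11 ≈ -1.7324e+10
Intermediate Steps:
S(W) = (354 + W)/(-326 + W)
(-158315 + ((76 + 111) + 83)*(325 + 104))*(407832 + S(315)) = (-158315 + ((76 + 111) + 83)*(325 + 104))*(407832 + (354 + 315)/(-326 + 315)) = (-158315 + (187 + 83)*429)*(407832 + 669/(-11)) = (-158315 + 270*429)*(407832 - 1/11*669) = (-158315 + 115830)*(407832 - 669/11) = -42485*4485483/11 = -190565745255/11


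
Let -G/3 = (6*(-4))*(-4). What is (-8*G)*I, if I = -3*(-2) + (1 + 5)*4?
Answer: 69120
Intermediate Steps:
I = 30 (I = 6 + 6*4 = 6 + 24 = 30)
G = -288 (G = -3*6*(-4)*(-4) = -(-72)*(-4) = -3*96 = -288)
(-8*G)*I = -8*(-288)*30 = 2304*30 = 69120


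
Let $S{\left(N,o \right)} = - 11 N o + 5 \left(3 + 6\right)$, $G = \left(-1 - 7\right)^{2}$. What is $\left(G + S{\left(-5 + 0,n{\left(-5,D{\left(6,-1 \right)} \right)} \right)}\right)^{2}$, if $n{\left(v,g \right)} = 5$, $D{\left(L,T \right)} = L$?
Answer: $147456$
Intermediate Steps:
$G = 64$ ($G = \left(-8\right)^{2} = 64$)
$S{\left(N,o \right)} = 45 - 11 N o$ ($S{\left(N,o \right)} = - 11 N o + 5 \cdot 9 = - 11 N o + 45 = 45 - 11 N o$)
$\left(G + S{\left(-5 + 0,n{\left(-5,D{\left(6,-1 \right)} \right)} \right)}\right)^{2} = \left(64 - \left(-45 + 11 \left(-5 + 0\right) 5\right)\right)^{2} = \left(64 - \left(-45 - 275\right)\right)^{2} = \left(64 + \left(45 + 275\right)\right)^{2} = \left(64 + 320\right)^{2} = 384^{2} = 147456$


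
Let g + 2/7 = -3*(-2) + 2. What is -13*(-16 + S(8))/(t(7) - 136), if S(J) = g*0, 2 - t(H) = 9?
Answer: -16/11 ≈ -1.4545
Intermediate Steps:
t(H) = -7 (t(H) = 2 - 1*9 = 2 - 9 = -7)
g = 54/7 (g = -2/7 + (-3*(-2) + 2) = -2/7 + (6 + 2) = -2/7 + 8 = 54/7 ≈ 7.7143)
S(J) = 0 (S(J) = (54/7)*0 = 0)
-13*(-16 + S(8))/(t(7) - 136) = -13*(-16 + 0)/(-7 - 136) = -(-208)/(-143) = -(-208)*(-1)/143 = -13*16/143 = -16/11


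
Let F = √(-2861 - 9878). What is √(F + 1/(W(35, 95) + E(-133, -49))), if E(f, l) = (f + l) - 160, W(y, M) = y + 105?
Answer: √(-202 + 40804*I*√12739)/202 ≈ 7.5121 + 7.5124*I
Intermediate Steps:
W(y, M) = 105 + y
E(f, l) = -160 + f + l
F = I*√12739 (F = √(-12739) = I*√12739 ≈ 112.87*I)
√(F + 1/(W(35, 95) + E(-133, -49))) = √(I*√12739 + 1/((105 + 35) + (-160 - 133 - 49))) = √(I*√12739 + 1/(140 - 342)) = √(I*√12739 + 1/(-202)) = √(I*√12739 - 1/202) = √(-1/202 + I*√12739)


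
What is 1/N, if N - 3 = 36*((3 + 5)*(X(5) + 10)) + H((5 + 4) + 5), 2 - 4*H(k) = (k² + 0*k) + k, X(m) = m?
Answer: 1/4271 ≈ 0.00023414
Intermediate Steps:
H(k) = ½ - k/4 - k²/4 (H(k) = ½ - ((k² + 0*k) + k)/4 = ½ - ((k² + 0) + k)/4 = ½ - (k² + k)/4 = ½ - (k + k²)/4 = ½ + (-k/4 - k²/4) = ½ - k/4 - k²/4)
N = 4271 (N = 3 + (36*((3 + 5)*(5 + 10)) + (½ - ((5 + 4) + 5)/4 - ((5 + 4) + 5)²/4)) = 3 + (36*(8*15) + (½ - (9 + 5)/4 - (9 + 5)²/4)) = 3 + (36*120 + (½ - ¼*14 - ¼*14²)) = 3 + (4320 + (½ - 7/2 - ¼*196)) = 3 + (4320 + (½ - 7/2 - 49)) = 3 + (4320 - 52) = 3 + 4268 = 4271)
1/N = 1/4271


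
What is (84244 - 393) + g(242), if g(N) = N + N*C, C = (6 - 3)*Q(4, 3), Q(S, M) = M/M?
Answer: 84819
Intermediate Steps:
Q(S, M) = 1
C = 3 (C = (6 - 3)*1 = 3*1 = 3)
g(N) = 4*N (g(N) = N + N*3 = N + 3*N = 4*N)
(84244 - 393) + g(242) = (84244 - 393) + 4*242 = 83851 + 968 = 84819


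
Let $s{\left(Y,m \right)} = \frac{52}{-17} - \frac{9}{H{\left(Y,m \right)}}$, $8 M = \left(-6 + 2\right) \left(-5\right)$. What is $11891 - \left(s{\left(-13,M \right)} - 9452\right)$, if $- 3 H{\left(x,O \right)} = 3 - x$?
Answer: $\frac{5805669}{272} \approx 21344.0$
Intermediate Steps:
$M = \frac{5}{2}$ ($M = \frac{\left(-6 + 2\right) \left(-5\right)}{8} = \frac{\left(-4\right) \left(-5\right)}{8} = \frac{1}{8} \cdot 20 = \frac{5}{2} \approx 2.5$)
$H{\left(x,O \right)} = -1 + \frac{x}{3}$ ($H{\left(x,O \right)} = - \frac{3 - x}{3} = -1 + \frac{x}{3}$)
$s{\left(Y,m \right)} = - \frac{52}{17} - \frac{9}{-1 + \frac{Y}{3}}$ ($s{\left(Y,m \right)} = \frac{52}{-17} - \frac{9}{-1 + \frac{Y}{3}} = 52 \left(- \frac{1}{17}\right) - \frac{9}{-1 + \frac{Y}{3}} = - \frac{52}{17} - \frac{9}{-1 + \frac{Y}{3}}$)
$11891 - \left(s{\left(-13,M \right)} - 9452\right) = 11891 - \left(\frac{-303 - -676}{17 \left(-3 - 13\right)} - 9452\right) = 11891 - \left(\frac{-303 + 676}{17 \left(-16\right)} - 9452\right) = 11891 - \left(\frac{1}{17} \left(- \frac{1}{16}\right) 373 - 9452\right) = 11891 - \left(- \frac{373}{272} - 9452\right) = 11891 - - \frac{2571317}{272} = 11891 + \frac{2571317}{272} = \frac{5805669}{272}$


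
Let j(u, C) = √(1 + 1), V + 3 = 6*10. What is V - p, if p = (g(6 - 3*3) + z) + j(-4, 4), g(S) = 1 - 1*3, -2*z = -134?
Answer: -8 - √2 ≈ -9.4142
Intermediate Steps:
z = 67 (z = -½*(-134) = 67)
V = 57 (V = -3 + 6*10 = -3 + 60 = 57)
g(S) = -2 (g(S) = 1 - 3 = -2)
j(u, C) = √2
p = 65 + √2 (p = (-2 + 67) + √2 = 65 + √2 ≈ 66.414)
V - p = 57 - (65 + √2) = 57 + (-65 - √2) = -8 - √2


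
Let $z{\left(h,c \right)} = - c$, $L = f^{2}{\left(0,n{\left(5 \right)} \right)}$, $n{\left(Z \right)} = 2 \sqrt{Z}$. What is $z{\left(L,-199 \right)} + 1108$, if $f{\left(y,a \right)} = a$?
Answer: $1307$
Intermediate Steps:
$L = 20$ ($L = \left(2 \sqrt{5}\right)^{2} = 20$)
$z{\left(L,-199 \right)} + 1108 = \left(-1\right) \left(-199\right) + 1108 = 199 + 1108 = 1307$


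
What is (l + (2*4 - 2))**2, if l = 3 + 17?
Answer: 676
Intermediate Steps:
l = 20
(l + (2*4 - 2))**2 = (20 + (2*4 - 2))**2 = (20 + (8 - 2))**2 = (20 + 6)**2 = 26**2 = 676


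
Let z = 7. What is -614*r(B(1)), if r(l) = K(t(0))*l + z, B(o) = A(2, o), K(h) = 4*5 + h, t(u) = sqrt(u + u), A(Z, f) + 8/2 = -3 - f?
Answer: 93942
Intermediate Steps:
A(Z, f) = -7 - f (A(Z, f) = -4 + (-3 - f) = -7 - f)
t(u) = sqrt(2)*sqrt(u) (t(u) = sqrt(2*u) = sqrt(2)*sqrt(u))
K(h) = 20 + h
B(o) = -7 - o
r(l) = 7 + 20*l (r(l) = (20 + sqrt(2)*sqrt(0))*l + 7 = (20 + sqrt(2)*0)*l + 7 = (20 + 0)*l + 7 = 20*l + 7 = 7 + 20*l)
-614*r(B(1)) = -614*(7 + 20*(-7 - 1*1)) = -614*(7 + 20*(-7 - 1)) = -614*(7 + 20*(-8)) = -614*(7 - 160) = -614*(-153) = 93942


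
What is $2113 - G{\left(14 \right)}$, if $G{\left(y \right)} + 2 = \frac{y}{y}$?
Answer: $2114$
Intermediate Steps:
$G{\left(y \right)} = -1$ ($G{\left(y \right)} = -2 + \frac{y}{y} = -2 + 1 = -1$)
$2113 - G{\left(14 \right)} = 2113 - -1 = 2113 + 1 = 2114$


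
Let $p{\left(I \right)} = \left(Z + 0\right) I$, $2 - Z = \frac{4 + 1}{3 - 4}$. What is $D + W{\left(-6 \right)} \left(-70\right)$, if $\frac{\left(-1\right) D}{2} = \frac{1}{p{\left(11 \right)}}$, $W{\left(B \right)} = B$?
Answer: $\frac{32338}{77} \approx 419.97$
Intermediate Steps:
$Z = 7$ ($Z = 2 - \frac{4 + 1}{3 - 4} = 2 - \frac{5}{-1} = 2 - 5 \left(-1\right) = 2 - -5 = 2 + 5 = 7$)
$p{\left(I \right)} = 7 I$ ($p{\left(I \right)} = \left(7 + 0\right) I = 7 I$)
$D = - \frac{2}{77}$ ($D = - \frac{2}{7 \cdot 11} = - \frac{2}{77} \approx -0.025974$)
$D + W{\left(-6 \right)} \left(-70\right) = - \frac{2}{77} - -420 = - \frac{2}{77} + 420 = \frac{32338}{77}$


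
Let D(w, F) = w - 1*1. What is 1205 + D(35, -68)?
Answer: 1239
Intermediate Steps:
D(w, F) = -1 + w (D(w, F) = w - 1 = -1 + w)
1205 + D(35, -68) = 1205 + (-1 + 35) = 1205 + 34 = 1239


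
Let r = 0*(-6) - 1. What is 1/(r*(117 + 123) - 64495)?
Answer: -1/64735 ≈ -1.5448e-5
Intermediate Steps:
r = -1 (r = 0 - 1 = -1)
1/(r*(117 + 123) - 64495) = 1/(-(117 + 123) - 64495) = 1/(-1*240 - 64495) = 1/(-240 - 64495) = 1/(-64735) = -1/64735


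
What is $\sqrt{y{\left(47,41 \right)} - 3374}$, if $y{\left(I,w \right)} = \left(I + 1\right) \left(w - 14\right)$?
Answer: $i \sqrt{2078} \approx 45.585 i$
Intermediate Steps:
$y{\left(I,w \right)} = \left(1 + I\right) \left(-14 + w\right)$
$\sqrt{y{\left(47,41 \right)} - 3374} = \sqrt{\left(-14 + 41 - 658 + 47 \cdot 41\right) - 3374} = \sqrt{\left(-14 + 41 - 658 + 1927\right) - 3374} = \sqrt{1296 - 3374} = \sqrt{-2078} = i \sqrt{2078}$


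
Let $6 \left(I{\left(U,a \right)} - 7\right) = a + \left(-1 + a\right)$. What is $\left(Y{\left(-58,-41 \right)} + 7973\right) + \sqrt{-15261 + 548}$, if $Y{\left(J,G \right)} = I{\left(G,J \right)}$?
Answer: $\frac{15921}{2} + i \sqrt{14713} \approx 7960.5 + 121.3 i$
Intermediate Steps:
$I{\left(U,a \right)} = \frac{41}{6} + \frac{a}{3}$ ($I{\left(U,a \right)} = 7 + \frac{a + \left(-1 + a\right)}{6} = 7 + \frac{-1 + 2 a}{6} = 7 + \left(- \frac{1}{6} + \frac{a}{3}\right) = \frac{41}{6} + \frac{a}{3}$)
$Y{\left(J,G \right)} = \frac{41}{6} + \frac{J}{3}$
$\left(Y{\left(-58,-41 \right)} + 7973\right) + \sqrt{-15261 + 548} = \left(\left(\frac{41}{6} + \frac{1}{3} \left(-58\right)\right) + 7973\right) + \sqrt{-15261 + 548} = \left(\left(\frac{41}{6} - \frac{58}{3}\right) + 7973\right) + \sqrt{-14713} = \left(- \frac{25}{2} + 7973\right) + i \sqrt{14713} = \frac{15921}{2} + i \sqrt{14713}$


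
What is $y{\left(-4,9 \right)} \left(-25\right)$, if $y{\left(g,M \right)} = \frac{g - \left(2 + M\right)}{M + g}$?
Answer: $75$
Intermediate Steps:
$y{\left(g,M \right)} = \frac{-2 + g - M}{M + g}$
$y{\left(-4,9 \right)} \left(-25\right) = \frac{-2 - 4 - 9}{9 - 4} \left(-25\right) = \frac{-2 - 4 - 9}{5} \left(-25\right) = \frac{1}{5} \left(-15\right) \left(-25\right) = \left(-3\right) \left(-25\right) = 75$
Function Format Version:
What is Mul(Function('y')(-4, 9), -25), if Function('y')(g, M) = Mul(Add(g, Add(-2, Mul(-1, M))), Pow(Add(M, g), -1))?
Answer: 75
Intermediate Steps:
Function('y')(g, M) = Mul(Pow(Add(M, g), -1), Add(-2, g, Mul(-1, M))) (Function('y')(g, M) = Mul(Add(-2, g, Mul(-1, M)), Pow(Add(M, g), -1)) = Mul(Pow(Add(M, g), -1), Add(-2, g, Mul(-1, M))))
Mul(Function('y')(-4, 9), -25) = Mul(Mul(Pow(Add(9, -4), -1), Add(-2, -4, Mul(-1, 9))), -25) = Mul(Mul(Pow(5, -1), Add(-2, -4, -9)), -25) = Mul(Mul(Rational(1, 5), -15), -25) = Mul(-3, -25) = 75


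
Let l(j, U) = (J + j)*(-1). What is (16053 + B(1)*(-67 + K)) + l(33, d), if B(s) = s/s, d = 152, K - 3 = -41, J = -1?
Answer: 15916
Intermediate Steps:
K = -38 (K = 3 - 41 = -38)
B(s) = 1
l(j, U) = 1 - j (l(j, U) = (-1 + j)*(-1) = 1 - j)
(16053 + B(1)*(-67 + K)) + l(33, d) = (16053 + 1*(-67 - 38)) + (1 - 1*33) = (16053 + 1*(-105)) + (1 - 33) = (16053 - 105) - 32 = 15948 - 32 = 15916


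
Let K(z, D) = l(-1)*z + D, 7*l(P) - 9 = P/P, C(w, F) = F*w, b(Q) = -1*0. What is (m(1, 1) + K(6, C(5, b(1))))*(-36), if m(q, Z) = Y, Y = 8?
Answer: -4176/7 ≈ -596.57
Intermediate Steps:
b(Q) = 0
l(P) = 10/7 (l(P) = 9/7 + (P/P)/7 = 9/7 + (⅐)*1 = 9/7 + ⅐ = 10/7)
m(q, Z) = 8
K(z, D) = D + 10*z/7 (K(z, D) = 10*z/7 + D = D + 10*z/7)
(m(1, 1) + K(6, C(5, b(1))))*(-36) = (8 + (0*5 + (10/7)*6))*(-36) = (8 + (0 + 60/7))*(-36) = (8 + 60/7)*(-36) = (116/7)*(-36) = -4176/7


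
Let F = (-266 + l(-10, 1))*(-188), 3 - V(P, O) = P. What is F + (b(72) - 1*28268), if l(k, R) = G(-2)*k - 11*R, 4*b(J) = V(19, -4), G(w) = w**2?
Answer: 31324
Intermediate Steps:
V(P, O) = 3 - P
b(J) = -4 (b(J) = (3 - 1*19)/4 = (3 - 19)/4 = (1/4)*(-16) = -4)
l(k, R) = -11*R + 4*k (l(k, R) = (-2)**2*k - 11*R = 4*k - 11*R = -11*R + 4*k)
F = 59596 (F = (-266 + (-11*1 + 4*(-10)))*(-188) = (-266 + (-11 - 40))*(-188) = (-266 - 51)*(-188) = -317*(-188) = 59596)
F + (b(72) - 1*28268) = 59596 + (-4 - 1*28268) = 59596 + (-4 - 28268) = 59596 - 28272 = 31324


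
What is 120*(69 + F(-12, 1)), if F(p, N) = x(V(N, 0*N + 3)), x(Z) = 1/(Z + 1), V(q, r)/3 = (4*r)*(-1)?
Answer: 57936/7 ≈ 8276.6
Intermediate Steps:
V(q, r) = -12*r (V(q, r) = 3*((4*r)*(-1)) = 3*(-4*r) = -12*r)
x(Z) = 1/(1 + Z)
F(p, N) = -1/35 (F(p, N) = 1/(1 - 12*(0*N + 3)) = 1/(1 - 12*(0 + 3)) = 1/(1 - 12*3) = 1/(1 - 36) = 1/(-35) = -1/35)
120*(69 + F(-12, 1)) = 120*(69 - 1/35) = 120*(2414/35) = 57936/7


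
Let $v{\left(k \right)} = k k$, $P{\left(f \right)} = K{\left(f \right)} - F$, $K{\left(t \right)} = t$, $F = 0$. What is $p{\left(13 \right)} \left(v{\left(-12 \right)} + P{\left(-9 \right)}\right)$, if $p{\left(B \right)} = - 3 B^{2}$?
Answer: $-68445$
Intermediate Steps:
$P{\left(f \right)} = f$ ($P{\left(f \right)} = f - 0 = f + 0 = f$)
$v{\left(k \right)} = k^{2}$
$p{\left(13 \right)} \left(v{\left(-12 \right)} + P{\left(-9 \right)}\right) = - 3 \cdot 13^{2} \left(\left(-12\right)^{2} - 9\right) = \left(-3\right) 169 \left(144 - 9\right) = \left(-507\right) 135 = -68445$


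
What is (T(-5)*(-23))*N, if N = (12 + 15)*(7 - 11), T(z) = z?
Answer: -12420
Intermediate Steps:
N = -108 (N = 27*(-4) = -108)
(T(-5)*(-23))*N = -5*(-23)*(-108) = 115*(-108) = -12420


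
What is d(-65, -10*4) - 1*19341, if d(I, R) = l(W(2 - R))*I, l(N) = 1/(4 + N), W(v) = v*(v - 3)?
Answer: -31757987/1642 ≈ -19341.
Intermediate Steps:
W(v) = v*(-3 + v)
d(I, R) = I/(4 + (-1 - R)*(2 - R)) (d(I, R) = I/(4 + (2 - R)*(-3 + (2 - R))) = I/(4 + (2 - R)*(-1 - R)) = I/(4 + (-1 - R)*(2 - R)))
d(-65, -10*4) - 1*19341 = -65/(2 + (-10*4)² - (-10)*4) - 1*19341 = -65/(2 + (-40)² - 1*(-40)) - 19341 = -65/(2 + 1600 + 40) - 19341 = -65/1642 - 19341 = -31757987/1642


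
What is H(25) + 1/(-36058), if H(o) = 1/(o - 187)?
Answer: -9055/1460349 ≈ -0.0062006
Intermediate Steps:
H(o) = 1/(-187 + o)
H(25) + 1/(-36058) = 1/(-187 + 25) + 1/(-36058) = 1/(-162) - 1/36058 = -1/162 - 1/36058 = -9055/1460349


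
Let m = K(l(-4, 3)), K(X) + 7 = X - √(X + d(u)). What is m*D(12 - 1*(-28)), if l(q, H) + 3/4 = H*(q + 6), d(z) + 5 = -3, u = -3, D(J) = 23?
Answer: -161/4 - 23*I*√11/2 ≈ -40.25 - 38.141*I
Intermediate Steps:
d(z) = -8 (d(z) = -5 - 3 = -8)
l(q, H) = -¾ + H*(6 + q) (l(q, H) = -¾ + H*(q + 6) = -¾ + H*(6 + q))
K(X) = -7 + X - √(-8 + X) (K(X) = -7 + (X - √(X - 8)) = -7 + (X - √(-8 + X)) = -7 + X - √(-8 + X))
m = -7/4 - I*√11/2 (m = -7 + (-¾ + 6*3 + 3*(-4)) - √(-8 + (-¾ + 6*3 + 3*(-4))) = -7 + (-¾ + 18 - 12) - √(-8 + (-¾ + 18 - 12)) = -7 + 21/4 - √(-8 + 21/4) = -7 + 21/4 - √(-11/4) = -7 + 21/4 - I*√11/2 = -7/4 - I*√11/2 ≈ -1.75 - 1.6583*I)
m*D(12 - 1*(-28)) = (-7/4 - I*√11/2)*23 = -161/4 - 23*I*√11/2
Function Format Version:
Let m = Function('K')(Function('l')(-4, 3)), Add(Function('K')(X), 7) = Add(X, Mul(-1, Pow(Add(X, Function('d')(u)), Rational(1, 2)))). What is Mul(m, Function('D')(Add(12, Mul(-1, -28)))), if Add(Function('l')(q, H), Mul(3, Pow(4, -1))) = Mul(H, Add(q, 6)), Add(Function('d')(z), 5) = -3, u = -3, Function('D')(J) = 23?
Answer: Add(Rational(-161, 4), Mul(Rational(-23, 2), I, Pow(11, Rational(1, 2)))) ≈ Add(-40.250, Mul(-38.141, I))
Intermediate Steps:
Function('d')(z) = -8 (Function('d')(z) = Add(-5, -3) = -8)
Function('l')(q, H) = Add(Rational(-3, 4), Mul(H, Add(6, q))) (Function('l')(q, H) = Add(Rational(-3, 4), Mul(H, Add(q, 6))) = Add(Rational(-3, 4), Mul(H, Add(6, q))))
Function('K')(X) = Add(-7, X, Mul(-1, Pow(Add(-8, X), Rational(1, 2)))) (Function('K')(X) = Add(-7, Add(X, Mul(-1, Pow(Add(X, -8), Rational(1, 2))))) = Add(-7, Add(X, Mul(-1, Pow(Add(-8, X), Rational(1, 2))))) = Add(-7, X, Mul(-1, Pow(Add(-8, X), Rational(1, 2)))))
m = Add(Rational(-7, 4), Mul(Rational(-1, 2), I, Pow(11, Rational(1, 2)))) (m = Add(-7, Add(Rational(-3, 4), Mul(6, 3), Mul(3, -4)), Mul(-1, Pow(Add(-8, Add(Rational(-3, 4), Mul(6, 3), Mul(3, -4))), Rational(1, 2)))) = Add(-7, Add(Rational(-3, 4), 18, -12), Mul(-1, Pow(Add(-8, Add(Rational(-3, 4), 18, -12)), Rational(1, 2)))) = Add(-7, Rational(21, 4), Mul(-1, Pow(Add(-8, Rational(21, 4)), Rational(1, 2)))) = Add(-7, Rational(21, 4), Mul(-1, Pow(Rational(-11, 4), Rational(1, 2)))) = Add(-7, Rational(21, 4), Mul(-1, Mul(Rational(1, 2), I, Pow(11, Rational(1, 2))))) = Add(-7, Rational(21, 4), Mul(Rational(-1, 2), I, Pow(11, Rational(1, 2)))) = Add(Rational(-7, 4), Mul(Rational(-1, 2), I, Pow(11, Rational(1, 2)))) ≈ Add(-1.7500, Mul(-1.6583, I)))
Mul(m, Function('D')(Add(12, Mul(-1, -28)))) = Mul(Add(Rational(-7, 4), Mul(Rational(-1, 2), I, Pow(11, Rational(1, 2)))), 23) = Add(Rational(-161, 4), Mul(Rational(-23, 2), I, Pow(11, Rational(1, 2))))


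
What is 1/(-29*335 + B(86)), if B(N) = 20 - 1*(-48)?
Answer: -1/9647 ≈ -0.00010366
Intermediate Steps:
B(N) = 68 (B(N) = 20 + 48 = 68)
1/(-29*335 + B(86)) = 1/(-29*335 + 68) = 1/(-9715 + 68) = 1/(-9647) = -1/9647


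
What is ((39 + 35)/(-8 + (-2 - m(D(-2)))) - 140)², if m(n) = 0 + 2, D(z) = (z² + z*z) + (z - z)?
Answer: 769129/36 ≈ 21365.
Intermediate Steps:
D(z) = 2*z² (D(z) = (z² + z²) + 0 = 2*z² + 0 = 2*z²)
m(n) = 2
((39 + 35)/(-8 + (-2 - m(D(-2)))) - 140)² = ((39 + 35)/(-8 + (-2 - 1*2)) - 140)² = (74/(-8 + (-2 - 2)) - 140)² = (74/(-8 - 4) - 140)² = (74/(-12) - 140)² = (74*(-1/12) - 140)² = (-37/6 - 140)² = (-877/6)² = 769129/36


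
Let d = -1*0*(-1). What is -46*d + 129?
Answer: 129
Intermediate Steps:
d = 0 (d = 0*(-1) = 0)
-46*d + 129 = -46*0 + 129 = 0 + 129 = 129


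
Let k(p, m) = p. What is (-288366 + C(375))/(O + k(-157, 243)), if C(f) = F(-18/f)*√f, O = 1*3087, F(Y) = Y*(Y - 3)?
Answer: -144183/1465 + 1143*√15/4578125 ≈ -98.417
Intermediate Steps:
F(Y) = Y*(-3 + Y)
O = 3087
C(f) = -18*(-3 - 18/f)/√f (C(f) = ((-18/f)*(-3 - 18/f))*√f = (-18*(-3 - 18/f)/f)*√f = -18*(-3 - 18/f)/√f)
(-288366 + C(375))/(O + k(-157, 243)) = (-288366 + 54*(6 + 375)/375^(3/2))/(3087 - 157) = (-288366 + 54*(√15/28125)*381)/2930 = (-288366 + 2286*√15/3125)*(1/2930) = -144183/1465 + 1143*√15/4578125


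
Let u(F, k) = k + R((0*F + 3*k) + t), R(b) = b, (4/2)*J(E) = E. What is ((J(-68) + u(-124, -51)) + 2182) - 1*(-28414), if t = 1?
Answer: 30359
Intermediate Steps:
J(E) = E/2
u(F, k) = 1 + 4*k (u(F, k) = k + ((0*F + 3*k) + 1) = k + ((0 + 3*k) + 1) = k + (3*k + 1) = k + (1 + 3*k) = 1 + 4*k)
((J(-68) + u(-124, -51)) + 2182) - 1*(-28414) = (((1/2)*(-68) + (1 + 4*(-51))) + 2182) - 1*(-28414) = ((-34 + (1 - 204)) + 2182) + 28414 = ((-34 - 203) + 2182) + 28414 = (-237 + 2182) + 28414 = 1945 + 28414 = 30359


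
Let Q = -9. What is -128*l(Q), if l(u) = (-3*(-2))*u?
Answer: 6912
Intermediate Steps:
l(u) = 6*u
-128*l(Q) = -768*(-9) = -128*(-54) = 6912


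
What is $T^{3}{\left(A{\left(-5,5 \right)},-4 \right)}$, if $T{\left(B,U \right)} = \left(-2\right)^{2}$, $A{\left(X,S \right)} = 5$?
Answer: $64$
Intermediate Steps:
$T{\left(B,U \right)} = 4$
$T^{3}{\left(A{\left(-5,5 \right)},-4 \right)} = 4^{3} = 64$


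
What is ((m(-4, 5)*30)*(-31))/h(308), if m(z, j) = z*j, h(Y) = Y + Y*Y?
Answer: 1550/7931 ≈ 0.19544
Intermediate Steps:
h(Y) = Y + Y²
m(z, j) = j*z
((m(-4, 5)*30)*(-31))/h(308) = (((5*(-4))*30)*(-31))/((308*(1 + 308))) = (-20*30*(-31))/((308*309)) = -600*(-31)/95172 = 18600*(1/95172) = 1550/7931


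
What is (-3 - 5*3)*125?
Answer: -2250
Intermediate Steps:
(-3 - 5*3)*125 = (-3 - 15)*125 = -18*125 = -2250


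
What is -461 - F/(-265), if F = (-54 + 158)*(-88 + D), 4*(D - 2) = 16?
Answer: -130693/265 ≈ -493.18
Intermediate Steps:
D = 6 (D = 2 + (¼)*16 = 2 + 4 = 6)
F = -8528 (F = (-54 + 158)*(-88 + 6) = 104*(-82) = -8528)
-461 - F/(-265) = -461 - (-8528)/(-265) = -461 - (-8528)*(-1)/265 = -461 - 1*8528/265 = -461 - 8528/265 = -130693/265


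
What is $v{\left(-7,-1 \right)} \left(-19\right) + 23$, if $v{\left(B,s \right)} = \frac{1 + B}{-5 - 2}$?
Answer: $\frac{47}{7} \approx 6.7143$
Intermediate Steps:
$v{\left(B,s \right)} = - \frac{1}{7} - \frac{B}{7}$ ($v{\left(B,s \right)} = \frac{1 + B}{-7} = \left(1 + B\right) \left(- \frac{1}{7}\right) = - \frac{1}{7} - \frac{B}{7}$)
$v{\left(-7,-1 \right)} \left(-19\right) + 23 = \left(- \frac{1}{7} - -1\right) \left(-19\right) + 23 = \left(- \frac{1}{7} + 1\right) \left(-19\right) + 23 = \frac{6}{7} \left(-19\right) + 23 = - \frac{114}{7} + 23 = \frac{47}{7}$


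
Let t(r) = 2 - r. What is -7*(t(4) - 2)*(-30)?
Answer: -840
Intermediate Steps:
-7*(t(4) - 2)*(-30) = -7*((2 - 1*4) - 2)*(-30) = -7*((2 - 4) - 2)*(-30) = -7*(-2 - 2)*(-30) = -7*(-4)*(-30) = 28*(-30) = -840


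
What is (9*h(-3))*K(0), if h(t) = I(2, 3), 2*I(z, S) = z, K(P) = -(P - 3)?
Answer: 27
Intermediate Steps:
K(P) = 3 - P (K(P) = -(-3 + P) = 3 - P)
I(z, S) = z/2
h(t) = 1 (h(t) = (1/2)*2 = 1)
(9*h(-3))*K(0) = (9*1)*(3 - 1*0) = 9*(3 + 0) = 9*3 = 27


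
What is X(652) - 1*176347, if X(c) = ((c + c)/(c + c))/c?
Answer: -114978243/652 ≈ -1.7635e+5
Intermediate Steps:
X(c) = 1/c (X(c) = ((2*c)/((2*c)))/c = ((2*c)*(1/(2*c)))/c = 1/c)
X(652) - 1*176347 = 1/652 - 1*176347 = 1/652 - 176347 = -114978243/652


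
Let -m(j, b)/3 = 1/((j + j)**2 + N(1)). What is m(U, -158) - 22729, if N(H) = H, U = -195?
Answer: -3457103632/152101 ≈ -22729.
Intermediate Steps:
m(j, b) = -3/(1 + 4*j**2) (m(j, b) = -3/((j + j)**2 + 1) = -3/((2*j)**2 + 1) = -3/(4*j**2 + 1) = -3/(1 + 4*j**2))
m(U, -158) - 22729 = -3/(1 + 4*(-195)**2) - 22729 = -3/(1 + 4*38025) - 22729 = -3/(1 + 152100) - 22729 = -3/152101 - 22729 = -3457103632/152101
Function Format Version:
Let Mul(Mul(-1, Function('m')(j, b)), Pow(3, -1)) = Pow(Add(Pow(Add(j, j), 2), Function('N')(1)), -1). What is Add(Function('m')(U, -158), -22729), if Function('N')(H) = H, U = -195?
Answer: Rational(-3457103632, 152101) ≈ -22729.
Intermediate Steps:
Function('m')(j, b) = Mul(-3, Pow(Add(1, Mul(4, Pow(j, 2))), -1)) (Function('m')(j, b) = Mul(-3, Pow(Add(Pow(Add(j, j), 2), 1), -1)) = Mul(-3, Pow(Add(Pow(Mul(2, j), 2), 1), -1)) = Mul(-3, Pow(Add(Mul(4, Pow(j, 2)), 1), -1)) = Mul(-3, Pow(Add(1, Mul(4, Pow(j, 2))), -1)))
Add(Function('m')(U, -158), -22729) = Add(Mul(-3, Pow(Add(1, Mul(4, Pow(-195, 2))), -1)), -22729) = Add(Mul(-3, Pow(Add(1, Mul(4, 38025)), -1)), -22729) = Add(Mul(-3, Pow(Add(1, 152100), -1)), -22729) = Add(Mul(-3, Pow(152101, -1)), -22729) = Add(Mul(-3, Rational(1, 152101)), -22729) = Add(Rational(-3, 152101), -22729) = Rational(-3457103632, 152101)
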